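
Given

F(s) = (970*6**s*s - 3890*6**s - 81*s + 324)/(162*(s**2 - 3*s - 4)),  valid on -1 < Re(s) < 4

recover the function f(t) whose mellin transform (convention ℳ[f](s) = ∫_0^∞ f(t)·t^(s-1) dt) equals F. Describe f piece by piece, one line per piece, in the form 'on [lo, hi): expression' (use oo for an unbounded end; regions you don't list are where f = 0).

on [0, 1): t/2
on [1, 6): t
on [6, oo): 16/t**4

undo the common scale on t: t on [0, 1/2); 2*t on [1/2, 3); t**(-4) on [3, ∞)
decompose at 1, 6; ℳ[f](s) sums the 3 pieces' integrals
segment 0 to 1 holds t/2; add its integral
∫ over [1, 6) of t·t^(s-1) joins the sum
∫ 16/t**4·t^(s-1) over [6, ∞)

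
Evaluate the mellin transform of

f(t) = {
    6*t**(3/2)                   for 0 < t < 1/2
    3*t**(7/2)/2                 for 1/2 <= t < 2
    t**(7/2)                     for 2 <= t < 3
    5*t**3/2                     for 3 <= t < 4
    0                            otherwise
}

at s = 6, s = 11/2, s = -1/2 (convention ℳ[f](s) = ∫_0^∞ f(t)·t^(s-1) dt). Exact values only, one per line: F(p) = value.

treat the 4 regions marked off by 1/2, 2, 3 separately and sum
the [0, 1/2) slice contributes ∫ 6*t**(3/2)·t^(s-1) dt
segment [1/2, 2) carries 3*t**(7/2)/2; integrate it
segment 2 to 3 holds t**(7/2); add its integral
[3, 4) adds the kernel integral of 5*t**3/2

F(6) = 2621729*sqrt(2)/97280 + 39366*sqrt(3)/19 + 1212305/18
F(11/2) = 44708278091/1096704 - 32805*sqrt(3)/17
F(-1/2) = 2173/48 - 9*sqrt(3)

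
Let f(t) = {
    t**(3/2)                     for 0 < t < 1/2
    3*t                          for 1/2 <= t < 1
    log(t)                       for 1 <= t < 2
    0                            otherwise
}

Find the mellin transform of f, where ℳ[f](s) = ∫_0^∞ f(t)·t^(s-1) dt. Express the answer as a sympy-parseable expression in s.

(-2*2**(2*s)*(s + 1)*(2*s + 3) + 6*2**s*s**2*(2*s + 3) + 2*2**s*(s + 1)*(2*s + 3) + 4**s*s*(s + 1)*(2*s + 3)*log(4) + sqrt(2)*s**2*(s + 1) - 3*s**2*(2*s + 3))/(2*2**s*s**2*(s + 1)*(2*s + 3))
  Re(s) > -3/2

summing 3 kernel integrals split by 1/2, 1 yields ℳ[f](s)
∫ over [0, 1/2) of t**(3/2)·t^(s-1) joins the sum
segment 1/2 to 1 holds 3*t; add its integral
between 1 and 2 the integrand is log(t)·t^(s-1)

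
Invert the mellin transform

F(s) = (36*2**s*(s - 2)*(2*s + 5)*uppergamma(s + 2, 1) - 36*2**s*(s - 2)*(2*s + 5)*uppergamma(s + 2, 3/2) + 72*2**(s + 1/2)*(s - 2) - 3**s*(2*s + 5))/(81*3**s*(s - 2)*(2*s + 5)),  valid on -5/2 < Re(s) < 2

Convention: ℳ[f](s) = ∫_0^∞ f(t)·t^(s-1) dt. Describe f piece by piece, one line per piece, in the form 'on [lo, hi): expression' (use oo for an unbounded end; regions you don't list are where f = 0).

on [0, 2/3): sqrt(3)*t**(5/2)
on [2/3, 1): t**2*exp(-3*t/2)
on [1, oo): 1/(81*t**2)

back out the shared t-power: sqrt(3)*sqrt(t) on [0, 2/3); exp(-3*t/2) on [2/3, 1); 1/(81*t**4) on [1, ∞)
the common scale on t comes off first: sqrt(t) on [0, 2); exp(-t/2) on [2, 3); t**(-4) on [3, ∞)
breakpoints 2/3, 1: one integral from each of the 3 segments
[0, 2/3) adds the kernel integral of sqrt(3)*t**(5/2)
between 2/3 and 1 the integrand is t**2*exp(-3*t/2)·t^(s-1)
between 1 and ∞ the integrand is 1/(81*t**2)·t^(s-1)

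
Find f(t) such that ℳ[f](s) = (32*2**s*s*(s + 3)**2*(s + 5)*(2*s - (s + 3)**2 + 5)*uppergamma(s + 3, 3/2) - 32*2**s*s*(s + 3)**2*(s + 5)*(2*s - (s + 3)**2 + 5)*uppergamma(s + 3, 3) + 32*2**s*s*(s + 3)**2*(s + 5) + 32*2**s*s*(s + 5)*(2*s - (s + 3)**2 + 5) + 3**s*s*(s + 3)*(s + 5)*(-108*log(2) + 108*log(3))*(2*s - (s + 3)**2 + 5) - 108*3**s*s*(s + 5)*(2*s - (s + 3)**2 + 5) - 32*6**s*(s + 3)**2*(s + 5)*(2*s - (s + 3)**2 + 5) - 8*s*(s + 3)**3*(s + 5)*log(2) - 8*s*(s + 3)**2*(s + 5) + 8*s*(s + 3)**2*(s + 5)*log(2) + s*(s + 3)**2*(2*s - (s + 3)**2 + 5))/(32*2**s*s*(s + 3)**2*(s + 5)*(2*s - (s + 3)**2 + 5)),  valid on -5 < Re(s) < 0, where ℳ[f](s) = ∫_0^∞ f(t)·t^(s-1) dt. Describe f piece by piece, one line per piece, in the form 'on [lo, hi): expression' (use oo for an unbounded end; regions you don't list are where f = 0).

the shared t-power comes off first: t**3 on [0, 1/2); log(t) on [1/2, 1); t*log(t) on [1, 3/2); …
reversing the shared t-power: t**2 on [0, 1/2); log(t)/t on [1/2, 1); log(t) on [1, 3/2); …
decompose at 1/2, 1, 3/2, 3; ℳ[f](s) sums the 5 pieces' integrals
[0, 1/2) adds the kernel integral of t**5
the [1/2, 1) slice contributes ∫ t**2*log(t)·t^(s-1) dt
on [1, 3/2): add ∫ t**3*log(t)·t^(s-1) dt
∫ t**3*exp(-t)·t^(s-1) over [3/2, 3)
on [3, ∞): add ∫ 1·t^(s-1) dt

on [0, 1/2): t**5
on [1/2, 1): t**2*log(t)
on [1, 3/2): t**3*log(t)
on [3/2, 3): t**3*exp(-t)
on [3, oo): 1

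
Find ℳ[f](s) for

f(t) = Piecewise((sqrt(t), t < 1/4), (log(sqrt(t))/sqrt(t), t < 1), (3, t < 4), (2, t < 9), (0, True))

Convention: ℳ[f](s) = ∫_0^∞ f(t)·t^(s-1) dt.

remove the power substitution first: t on [0, 1/2); log(t)/t on [1/2, 1); 3 on [1, 2); …
split f at 1/4, 1, 4: ℳ[f](s) collects 4 kernel integrals
piece [0, 1/4): integrate sqrt(t) against the kernel
segment 1/4 to 1 holds log(sqrt(t))/sqrt(t); add its integral
on [1, 4): add ∫ 3·t^(s-1) dt
for t in [4, 9): the term is ∫ 2·t^(s-1)

(16**s*(2*s + 1)*(4*s**2 - 4*s + 1) - 2**(2*s + 1)*s*(2*s + 1) + 2*36**s*(2*s + 1)*(4*s**2 - 4*s + 1) - 3*4**s*(2*s + 1)*(4*s**2 - 4*s + 1) + 8*s**2*(2*s + 1)*log(2) - 4*s*(2*s + 1)*log(2) + 4*s*(2*s + 1) + s*(4*s**2 - 4*s + 1))/(4**s*s*(2*s + 1)*(4*s**2 - 4*s + 1))
  Re(s) > -1/2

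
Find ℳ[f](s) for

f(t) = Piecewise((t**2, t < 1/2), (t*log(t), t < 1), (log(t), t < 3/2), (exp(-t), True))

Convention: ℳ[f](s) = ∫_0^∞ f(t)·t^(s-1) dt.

(4*2**s*s**2*(s + 2)*(s**2 + 2*s + 1)*uppergamma(s, 3/2) - 4*2**s*s**2*(s + 2) + 4*2**s*(s + 2)*(s**2 + 2*s + 1) + 3**s*s*(s + 2)*(-4*log(2) + 4*log(3))*(s**2 + 2*s + 1) - 4*3**s*(s + 2)*(s**2 + 2*s + 1) + s**3*(s + 2)*log(4) + s**2*(s + 2)*log(4) + 2*s**2*(s + 2) + s**2*(s**2 + 2*s + 1))/(4*2**s*s**2*(s + 2)*(s**2 + 2*s + 1))
  Re(s) > -2

integrate the 4 segments split at 1/2, 1, 3/2, then add the results
∫ t**2·t^(s-1) over [0, 1/2)
for t in [1/2, 1): the term is ∫ t*log(t)·t^(s-1)
segment 1 to 3/2 holds log(t); add its integral
[3/2, ∞) adds the kernel integral of exp(-t)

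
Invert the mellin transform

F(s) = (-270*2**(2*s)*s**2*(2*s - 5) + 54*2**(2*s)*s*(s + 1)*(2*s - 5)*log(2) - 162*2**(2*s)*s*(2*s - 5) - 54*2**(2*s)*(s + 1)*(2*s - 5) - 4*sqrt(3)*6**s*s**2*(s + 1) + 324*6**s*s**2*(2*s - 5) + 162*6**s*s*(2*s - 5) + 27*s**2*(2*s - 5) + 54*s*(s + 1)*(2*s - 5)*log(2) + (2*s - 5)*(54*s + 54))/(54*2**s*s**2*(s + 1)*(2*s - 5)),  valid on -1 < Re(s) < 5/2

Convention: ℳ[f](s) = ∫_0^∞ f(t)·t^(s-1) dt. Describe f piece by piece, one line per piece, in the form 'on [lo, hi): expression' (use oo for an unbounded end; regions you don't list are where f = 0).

linearity at 1/2, 2, 3 turns ℳ[f](s) into 4 summed integrals
between 0 and 1/2 the integrand is t·t^(s-1)
on [1/2, 2): add ∫ log(t)·t^(s-1) dt
over [2, 3), the kernel integral of (t + 3) enters the sum
piece [3, ∞): integrate t**(-5/2) against the kernel

on [0, 1/2): t
on [1/2, 2): log(t)
on [2, 3): t + 3
on [3, oo): t**(-5/2)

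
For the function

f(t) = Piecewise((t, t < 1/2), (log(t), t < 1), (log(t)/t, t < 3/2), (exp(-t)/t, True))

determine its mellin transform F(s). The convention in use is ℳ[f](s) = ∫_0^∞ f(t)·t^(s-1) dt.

(6*2**s*(s - 1)**2*(s + 1)*(2*s + (s - 1)**2 - 1)*uppergamma(s - 1, 3/2) - 6*2**s*(s - 1)**2*(s + 1) + 6*2**s*(s + 1)*(2*s + (s - 1)**2 - 1) + 3**s*(s - 1)*(s + 1)*(-4*log(2) + 4*log(3))*(2*s + (s - 1)**2 - 1) - 4*3**s*(s + 1)*(2*s + (s - 1)**2 - 1) + 6*(s - 1)**3*(s + 1)*log(2) + 6*(s - 1)**2*(s + 1)*log(2) + 6*(s - 1)**2*(s + 1) + 3*(s - 1)**2*(2*s + (s - 1)**2 - 1))/(6*2**s*(s - 1)**2*(s + 1)*(2*s + (s - 1)**2 - 1))
  Re(s) > -1

reversing the shared t-power: t**2 on [0, 1/2); t*log(t) on [1/2, 1); log(t) on [1, 3/2); …
summing 4 kernel integrals split by 1/2, 1, 3/2 yields ℳ[f](s)
the [0, 1/2) slice contributes ∫ t·t^(s-1) dt
[1/2, 1) adds the kernel integral of log(t)
the [1, 3/2) slice contributes ∫ log(t)/t·t^(s-1) dt
∫ over [3/2, ∞) of exp(-t)/t·t^(s-1) joins the sum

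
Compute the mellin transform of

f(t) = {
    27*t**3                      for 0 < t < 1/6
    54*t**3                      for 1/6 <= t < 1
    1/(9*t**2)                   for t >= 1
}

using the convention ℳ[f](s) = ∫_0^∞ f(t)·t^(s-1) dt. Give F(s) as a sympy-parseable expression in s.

peel off the common scale on t: 8*t**3 on [0, 1/4); 16*t**3 on [1/4, 3/2); 1/(4*t**2) on [3/2, ∞)
remove the common scale on t first: t**3 on [0, 1/2); 2*t**3 on [1/2, 3); t**(-2) on [3, ∞)
reversing the shared t-power: t on [0, 1/2); 2*t on [1/2, 3); t**(-4) on [3, ∞)
linearity at 1/6, 1 turns ℳ[f](s) into 3 summed integrals
for t in [0, 1/6): the term is ∫ 27*t**3·t^(s-1)
on [1/6, 1): add ∫ 54*t**3·t^(s-1) dt
on [1, ∞) integrate f = 1/(9*t**2) against the kernel

(3880*6**s*s - 7800*6**s - 9*s + 18)/(72*6**s*(s**2 + s - 6))
  -3 < Re(s) < 2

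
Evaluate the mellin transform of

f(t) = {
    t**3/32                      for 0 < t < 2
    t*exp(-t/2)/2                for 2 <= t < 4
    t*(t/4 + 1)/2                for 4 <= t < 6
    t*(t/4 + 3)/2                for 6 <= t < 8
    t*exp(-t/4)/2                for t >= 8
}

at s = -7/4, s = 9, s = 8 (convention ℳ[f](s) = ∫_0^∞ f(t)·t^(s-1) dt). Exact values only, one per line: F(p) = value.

strip the common scale on t: t**3/4 on [0, 1); t*exp(-t) on [1, 2); t*(t/2 + 1) on [2, 3); …
the shared t-power comes off first: t**2/4 on [0, 1); exp(-t) on [1, 2); t/2 + 1 on [2, 3); …
remove the common scale on t first: t**2 on [0, 1/2); exp(-2*t) on [1/2, 1); t + 1 on [1, 3/2); …
integrate the 5 segments split at 2, 4, 6, 8, then add the results
∫ t**3/32·t^(s-1) over [0, 2)
[2, 4) adds the kernel integral of t*exp(-t/2)/2
segment 4 to 6 holds t*(t/4 + 1)/2; add its integral
over [6, 8), the kernel integral of t*(t/4 + 3)/2 enters the sum
the [8, ∞) slice contributes ∫ t*exp(-t/4)/2·t^(s-1) dt

F(-7/4) = 2**(1/4)*(-120*2**(1/4) - 90*uppergamma(-3/4, 2) + 45*2**(1/4)*uppergamma(-3/4, 2) + 90*uppergamma(-3/4, 1) + 18 + 80*3**(1/4) + 90*sqrt(2))/360
F(9) = 505041920*exp(-1) + 41667032288/165 + 1404356591616*exp(-2)
F(8) = 28057856*exp(-1) + 17148772672/495 + 38964330496*exp(-2)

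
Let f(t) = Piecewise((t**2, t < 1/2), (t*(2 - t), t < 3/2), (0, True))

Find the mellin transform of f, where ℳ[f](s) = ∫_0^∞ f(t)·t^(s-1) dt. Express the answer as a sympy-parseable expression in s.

(3*3**s*(s + 1) + 12*3**s - 2*s - 6)/(4*2**s*(s + 1)*(s + 2))
  Re(s) > -2

peel off the shared t-power: t**3 on [0, 1/2); t**2*(2 - t) on [1/2, 3/2)
remove the shared t-power first: t on [0, 1/2); 2 - t on [1/2, 3/2)
summing 2 kernel integrals split by 1/2 yields ℳ[f](s)
for t in [0, 1/2): the term is ∫ t**2·t^(s-1)
segment 1/2 to 3/2 holds t*(2 - t); add its integral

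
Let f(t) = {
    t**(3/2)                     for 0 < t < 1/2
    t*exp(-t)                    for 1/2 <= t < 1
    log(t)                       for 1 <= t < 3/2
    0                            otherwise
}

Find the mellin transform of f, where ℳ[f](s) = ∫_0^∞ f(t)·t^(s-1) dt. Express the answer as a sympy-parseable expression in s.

(4*2**s*s**3*uppergamma(s + 1, 1/2) - 4*2**s*s**3*uppergamma(s + 1, 1) + 6*2**s*s**2*uppergamma(s + 1, 1/2) - 6*2**s*s**2*uppergamma(s + 1, 1) + 4*2**s*s + 6*2**s + 3**s*s**2*(-4*log(2) + 4*log(3)) - 4*3**s*s + 3**s*s*(-6*log(2) + 6*log(3)) - 6*3**s + sqrt(2)*s**2)/(2*2**s*s**2*(2*s + 3))
  Re(s) > -3/2

invert the shared t-power to get sqrt(t) on [0, 1/2); exp(-t) on [1/2, 1); log(t)/t on [1, 3/2)
split f at 1/2, 1: ℳ[f](s) collects 3 kernel integrals
on [0, 1/2) integrate f = t**(3/2) against the kernel
piece [1/2, 1): integrate t*exp(-t) against the kernel
[1, 3/2) adds the kernel integral of log(t)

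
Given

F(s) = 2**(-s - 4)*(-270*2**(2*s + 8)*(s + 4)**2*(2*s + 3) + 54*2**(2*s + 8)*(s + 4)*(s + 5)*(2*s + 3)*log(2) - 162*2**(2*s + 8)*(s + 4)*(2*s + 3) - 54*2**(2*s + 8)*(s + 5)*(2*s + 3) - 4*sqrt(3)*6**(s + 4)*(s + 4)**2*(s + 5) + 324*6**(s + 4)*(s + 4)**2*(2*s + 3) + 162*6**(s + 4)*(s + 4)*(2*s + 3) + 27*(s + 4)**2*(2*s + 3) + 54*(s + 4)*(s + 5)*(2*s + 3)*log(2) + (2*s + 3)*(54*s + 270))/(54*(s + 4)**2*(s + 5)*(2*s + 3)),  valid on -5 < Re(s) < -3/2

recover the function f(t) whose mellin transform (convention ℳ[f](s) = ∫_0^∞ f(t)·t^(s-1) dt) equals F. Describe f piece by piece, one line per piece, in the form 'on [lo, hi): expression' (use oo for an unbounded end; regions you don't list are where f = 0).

remove the shared t-power first: t**3 on [0, 1/2); t**2*log(t) on [1/2, 2); t**2*(t + 3) on [2, 3); …
peel off the shared t-power: t on [0, 1/2); log(t) on [1/2, 2); t + 3 on [2, 3); …
the 4 pieces separated at 1/2, 2, 3 each add one integral
[0, 1/2) adds the kernel integral of t**5
piece [1/2, 2): integrate t**4*log(t) against the kernel
for t in [2, 3): the term is ∫ t**4*(t + 3)·t^(s-1)
for t in [3, ∞): the term is ∫ t**(3/2)·t^(s-1)

on [0, 1/2): t**5
on [1/2, 2): t**4*log(t)
on [2, 3): t**4*(t + 3)
on [3, oo): t**(3/2)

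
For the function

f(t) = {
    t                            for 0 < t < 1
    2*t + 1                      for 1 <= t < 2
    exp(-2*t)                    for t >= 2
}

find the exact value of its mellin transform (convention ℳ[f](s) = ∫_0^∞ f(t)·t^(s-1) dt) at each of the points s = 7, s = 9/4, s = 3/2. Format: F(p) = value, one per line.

f breaks at 1, 2 into 3 integrals to sum
[0, 1) adds the kernel integral of t
segment 1 to 2 holds (2*t + 1); add its integral
[2, ∞) adds the kernel integral of exp(-2*t)

F(7) = 2185*exp(-4)/8 + 4593/56
F(9/4) = -88/117 + 2**(3/4)*uppergamma(9/4, 4)/8 + 784*2**(1/4)/117
F(3/2) = -16/15 + sqrt(2)*sqrt(pi)*erfc(2)/8 + sqrt(2)*exp(-4)/2 + 68*sqrt(2)/15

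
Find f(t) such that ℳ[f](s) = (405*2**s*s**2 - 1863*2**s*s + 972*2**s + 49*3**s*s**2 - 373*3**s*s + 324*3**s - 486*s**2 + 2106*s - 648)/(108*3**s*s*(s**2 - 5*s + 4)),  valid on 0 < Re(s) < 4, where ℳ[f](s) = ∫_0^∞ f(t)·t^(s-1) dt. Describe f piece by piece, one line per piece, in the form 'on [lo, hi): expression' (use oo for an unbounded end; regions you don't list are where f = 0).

on [0, 1/3): 3/2
on [1/3, 2/3): (3*t + 1)/t
on [2/3, 1): 3/4
on [1, oo): 8/(27*t**4)

strip the shared t-power: 3*t/2 on [0, 1/3); 3*t + 1 on [1/3, 2/3); 3*t/4 on [2/3, 1); …
peel off the common scale on t: t on [0, 1/2); 2*t + 1 on [1/2, 1); t/2 on [1, 3/2); …
linearity at 1/3, 2/3, 1 turns ℳ[f](s) into 4 summed integrals
between 0 and 1/3 the integrand is 3/2·t^(s-1)
on [1/3, 2/3): add ∫ (3*t + 1)/t·t^(s-1) dt
on [2/3, 1): add ∫ 3/4·t^(s-1) dt
[1, ∞) adds the kernel integral of 8/(27*t**4)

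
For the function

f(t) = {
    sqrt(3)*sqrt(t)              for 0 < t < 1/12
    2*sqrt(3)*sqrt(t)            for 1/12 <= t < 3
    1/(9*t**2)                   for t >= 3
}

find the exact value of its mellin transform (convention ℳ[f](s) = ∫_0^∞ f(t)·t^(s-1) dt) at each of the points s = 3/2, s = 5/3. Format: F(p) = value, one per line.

peel off the common scale on t: sqrt(t) on [0, 1/4); 2*sqrt(t) on [1/4, 9); t**(-2) on [9, ∞)
invert the power substitution to get t on [0, 1/2); 2*t on [1/2, 3); t**(-4) on [3, ∞)
linearity at 1/12, 3 turns ℳ[f](s) into 3 summed integrals
for t in [0, 1/12): the term is ∫ sqrt(3)*sqrt(t)·t^(s-1)
∫ 2*sqrt(3)*sqrt(t)·t^(s-1) over [1/12, 3)
segment [3, ∞) carries 1/(9*t**2); integrate it

F(3/2) = 7837*sqrt(3)/864
F(5/3) = 2**(2/3)*3**(1/3)*(-3 + 7880*6**(1/3))/1872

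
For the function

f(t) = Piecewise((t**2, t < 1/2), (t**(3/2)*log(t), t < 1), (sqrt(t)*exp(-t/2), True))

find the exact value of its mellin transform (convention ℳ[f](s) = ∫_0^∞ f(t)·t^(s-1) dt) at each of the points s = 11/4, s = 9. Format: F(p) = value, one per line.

back out the shared t-power: t**(3/2) on [0, 1/2); t*log(t) on [1/2, 1); exp(-t/2) on [1, ∞)
split f at 1/2, 1: ℳ[f](s) collects 3 kernel integrals
the [0, 1/2) slice contributes ∫ t**2·t^(s-1) dt
segment [1/2, 1) carries t**(3/2)*log(t); integrate it
for t in [1, ∞): the term is ∫ sqrt(t)*exp(-t/2)·t^(s-1)

F(11/4) = 2**(3/4)*(-2432*2**(1/4) + 152 + 289*sqrt(2) + 646*log(2) + 351424*sqrt(2)*uppergamma(13/4, 1/2))/87856
F(9) = -89671/9934848 + sqrt(2)/225792 + sqrt(2)*log(2)/21504 + 34459425*sqrt(2)*sqrt(pi)*erfc(sqrt(2)/2) + 97222866*exp(-1/2)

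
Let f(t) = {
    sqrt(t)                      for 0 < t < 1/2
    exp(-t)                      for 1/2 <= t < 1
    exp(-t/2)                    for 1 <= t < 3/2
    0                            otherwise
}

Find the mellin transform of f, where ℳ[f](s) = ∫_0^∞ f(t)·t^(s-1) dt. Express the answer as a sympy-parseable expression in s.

(2**s*(2*s + 1)*uppergamma(s, 1/2) - 2**s*(2*s + 1)*uppergamma(s, 1) + 4**s*(2*s + 1)*uppergamma(s, 1/2) - 4**s*(2*s + 1)*uppergamma(s, 3/4) + sqrt(2))/(2**s*(2*s + 1))
  Re(s) > -1/2

linearity at 1/2, 1 turns ℳ[f](s) into 3 summed integrals
piece [0, 1/2): integrate sqrt(t) against the kernel
on [1/2, 1): add ∫ exp(-t)·t^(s-1) dt
∫ exp(-t/2)·t^(s-1) over [1, 3/2)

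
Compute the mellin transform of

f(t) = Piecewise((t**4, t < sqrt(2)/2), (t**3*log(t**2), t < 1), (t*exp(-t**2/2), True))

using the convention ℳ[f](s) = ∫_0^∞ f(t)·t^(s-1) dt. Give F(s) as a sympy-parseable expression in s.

peel off the power substitution: t**2 on [0, 1/2); t**(3/2)*log(t) on [1/2, 1); sqrt(t)*exp(-t/2) on [1, ∞)
the shared t-power comes off first: t**(3/2) on [0, 1/2); t*log(t) on [1/2, 1); exp(-t/2) on [1, ∞)
integrate the 3 segments split at sqrt(2)/2, 1, then add the results
piece [0, sqrt(2)/2): integrate t**4 against the kernel
segment [sqrt(2)/2, 1) carries t**3*log(t**2); integrate it
segment [1, ∞) carries t*exp(-t**2/2); integrate it

2**(-s/2 - 5/2)*(2**(s/2 + 7/2)*(-s - 4) + 2**(s + 2)*(s + 4)*(4*s + (s + 1)**2 + 8)*uppergamma(s/2 + 1/2, 1/2) + 4*s + (s + 1)*(s + 4)*log(4) + 4*(s + 4)*log(2) + sqrt(2)*(4*s + (s + 1)**2 + 8) + 16)/((s + 4)*(4*s + (s + 1)**2 + 8))
  Re(s) > -4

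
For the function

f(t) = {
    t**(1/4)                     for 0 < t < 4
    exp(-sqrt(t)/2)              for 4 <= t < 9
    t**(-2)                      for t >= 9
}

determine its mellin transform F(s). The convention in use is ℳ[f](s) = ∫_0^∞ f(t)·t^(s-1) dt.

peel off the power substitution: sqrt(t) on [0, 2); exp(-t/2) on [2, 3); t**(-4) on [3, ∞)
treat the 3 regions marked off by 4, 9 separately and sum
segment [0, 4) carries t**(1/4); integrate it
for t in [4, 9): the term is ∫ exp(-sqrt(t)/2)·t^(s-1)
piece [9, ∞): integrate t**(-2) against the kernel

(162*2**(2*s)*(s - 2)*(4*s + 1)*uppergamma(2*s, 1) - 162*2**(2*s)*(s - 2)*(4*s + 1)*uppergamma(2*s, 3/2) + 324*2**(2*s + 1/2)*(s - 2) - 9**s*(4*s + 1))/(81*(s - 2)*(4*s + 1))
  -1/4 < Re(s) < 2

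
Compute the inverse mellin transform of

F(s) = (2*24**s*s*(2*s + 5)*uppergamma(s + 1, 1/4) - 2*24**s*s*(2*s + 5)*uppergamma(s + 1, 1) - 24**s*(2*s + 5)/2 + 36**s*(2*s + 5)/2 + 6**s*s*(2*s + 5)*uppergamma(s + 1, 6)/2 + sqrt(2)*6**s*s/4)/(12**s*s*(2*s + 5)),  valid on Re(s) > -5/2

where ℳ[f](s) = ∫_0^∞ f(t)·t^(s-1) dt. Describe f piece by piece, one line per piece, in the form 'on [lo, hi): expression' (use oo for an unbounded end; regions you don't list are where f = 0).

on [0, 1/2): t**(5/2)
on [1/2, 2): t*exp(-t/2)
on [2, 3): 1/2
on [3, oo): t*exp(-2*t)

peel off the shared t-power: sqrt(t) on [0, 1/2); exp(-t/2)/t on [1/2, 2); 1/(2*t**2) on [2, 3); …
the shared t-power comes off first: t**(3/2) on [0, 1/2); exp(-t/2) on [1/2, 2); 1/(2*t) on [2, 3); …
decompose at 1/2, 2, 3; ℳ[f](s) sums the 4 pieces' integrals
∫ t**(5/2)·t^(s-1) over [0, 1/2)
for t in [1/2, 2): the term is ∫ t*exp(-t/2)·t^(s-1)
∫ 1/2·t^(s-1) over [2, 3)
∫ t*exp(-2*t)·t^(s-1) over [3, ∞)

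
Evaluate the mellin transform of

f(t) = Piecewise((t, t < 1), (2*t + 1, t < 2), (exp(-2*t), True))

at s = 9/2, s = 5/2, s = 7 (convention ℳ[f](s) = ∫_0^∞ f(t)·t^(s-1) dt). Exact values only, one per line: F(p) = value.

along the cuts 1, 2, ℳ[f](s) splits into 3 integrals
for t in [0, 1): the term is ∫ t·t^(s-1)
over [1, 2), the kernel integral of (2*t + 1) enters the sum
[2, ∞) adds the kernel integral of exp(-2*t)

F(9/2) = (sqrt(2)*(10395*sqrt(pi)*exp(4)*erfc(2) + 532620)/50688 + (-20480 + 770048*sqrt(2))*exp(4)/50688)*exp(-4)
F(5/2) = (sqrt(2)*(105*sqrt(pi)*exp(4)*erfc(2) + 1540)/1120 + (-768 + 6912*sqrt(2))*exp(4)/1120)*exp(-4)
F(7) = 2185*exp(-4)/8 + 4593/56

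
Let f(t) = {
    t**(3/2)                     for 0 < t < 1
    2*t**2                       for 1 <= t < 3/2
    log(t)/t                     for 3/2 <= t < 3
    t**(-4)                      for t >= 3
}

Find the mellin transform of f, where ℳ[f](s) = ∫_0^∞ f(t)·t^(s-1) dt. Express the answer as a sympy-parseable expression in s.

split f at 1, 3/2, 3: ℳ[f](s) collects 4 kernel integrals
segment [0, 1) carries t**(3/2); integrate it
on [1, 3/2) integrate f = 2*t**2 against the kernel
on [3/2, 3) integrate f = log(t)/t against the kernel
on [3, ∞): add ∫ t**(-4)·t^(s-1) dt

(324*2**s*(s - 4)*(s + 2)*(s**2 - 2*s + 1) - 324*2**s*(s - 4)*(2*s + 3)*(s**2 - 2*s + 1) - 108*3**s*s*(s - 4)*(s + 2)*(2*s + 3)*log(3) + 108*3**s*s*(s - 4)*(s + 2)*(2*s + 3)*log(2) - 108*3**s*(s - 4)*(s + 2)*(2*s + 3)*log(2) + 108*3**s*(s - 4)*(s + 2)*(2*s + 3) + 108*3**s*(s - 4)*(s + 2)*(2*s + 3)*log(3) + 729*3**s*(s - 4)*(2*s + 3)*(s**2 - 2*s + 1) + 54*6**s*s*(s - 4)*(s + 2)*(2*s + 3)*log(3) - 54*6**s*(s - 4)*(s + 2)*(2*s + 3)*log(3) - 54*6**s*(s - 4)*(s + 2)*(2*s + 3) - 2*6**s*(s + 2)*(2*s + 3)*(s**2 - 2*s + 1))/(162*2**s*(s - 4)*(s + 2)*(2*s + 3)*(s**2 - 2*s + 1))
  -3/2 < Re(s) < 4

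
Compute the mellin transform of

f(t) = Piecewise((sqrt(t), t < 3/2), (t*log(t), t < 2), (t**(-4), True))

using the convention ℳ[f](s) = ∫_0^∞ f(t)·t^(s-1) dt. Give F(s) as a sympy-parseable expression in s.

(-32*2**(2*s)*(s - 4)*(2*s + 1) + 3**s*s*(s - 4)*(2*s + 1)*(-24*log(3) + 24*log(2)) + 3**s*(s - 4)*(2*s + 1)*(-24*log(3) + 24*log(2)) + 24*3**s*(s - 4)*(2*s + 1) + 16*3**s*sqrt(6)*(s - 4)*(s**2 + 2*s + 1) + 32*4**s*s*(s - 4)*(2*s + 1)*log(2) + 32*4**s*(s - 4)*(2*s + 1)*log(2) - 4**s*(2*s + 1)*(s**2 + 2*s + 1))/(16*2**s*(s - 4)*(2*s + 1)*(s**2 + 2*s + 1))
  -1/2 < Re(s) < 4

decompose at 3/2, 2; ℳ[f](s) sums the 3 pieces' integrals
for t in [0, 3/2): the term is ∫ sqrt(t)·t^(s-1)
for t in [3/2, 2): the term is ∫ t*log(t)·t^(s-1)
on [2, ∞) integrate f = t**(-4) against the kernel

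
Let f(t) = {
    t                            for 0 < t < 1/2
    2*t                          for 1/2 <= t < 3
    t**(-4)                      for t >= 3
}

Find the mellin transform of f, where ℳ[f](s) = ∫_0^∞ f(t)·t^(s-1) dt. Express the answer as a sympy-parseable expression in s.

f breaks at 1/2, 3 into 3 integrals to sum
piece [0, 1/2): integrate t against the kernel
between 1/2 and 3 the integrand is 2*t·t^(s-1)
segment [3, ∞) carries t**(-4); integrate it

(970*6**s*s - 3890*6**s - 81*s + 324)/(162*2**s*(s**2 - 3*s - 4))
  -1 < Re(s) < 4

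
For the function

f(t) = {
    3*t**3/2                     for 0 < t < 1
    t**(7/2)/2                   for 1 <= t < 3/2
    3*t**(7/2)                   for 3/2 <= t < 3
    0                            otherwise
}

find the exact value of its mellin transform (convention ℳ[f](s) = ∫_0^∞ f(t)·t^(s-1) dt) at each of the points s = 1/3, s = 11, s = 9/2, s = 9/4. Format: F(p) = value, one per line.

F(1/3) = -405*2**(1/6)*3**(5/6)/368 + 147/460 + 486*3**(5/6)/23
F(11) = -23914845*sqrt(6)/950272 + 59/812 + 28697814*sqrt(3)/29
F(9/2) = 50227271/20480
F(9/4) = -1215*2**(1/4)*3**(3/4)/736 + 32/161 + 2916*3**(3/4)/23

f breaks at 1, 3/2 into 3 integrals to sum
between 0 and 1 the integrand is 3*t**3/2·t^(s-1)
segment [1, 3/2) carries t**(7/2)/2; integrate it
between 3/2 and 3 the integrand is 3*t**(7/2)·t^(s-1)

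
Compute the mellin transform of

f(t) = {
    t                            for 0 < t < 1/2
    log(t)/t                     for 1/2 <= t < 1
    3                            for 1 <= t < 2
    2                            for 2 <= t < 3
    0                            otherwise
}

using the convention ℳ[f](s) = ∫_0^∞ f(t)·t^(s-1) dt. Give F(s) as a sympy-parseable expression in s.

(2*2**(2*s)*(s + 1)*(s**2 - 2*s + 1) - 2*2**s*s*(s + 1) - 6*2**s*(s + 1)*(s**2 - 2*s + 1) + 4*6**s*(s + 1)*(s**2 - 2*s + 1) + 4*s**2*(s + 1)*log(2) - 4*s*(s + 1)*log(2) + 4*s*(s + 1) + s*(s**2 - 2*s + 1))/(2*2**s*s*(s + 1)*(s**2 - 2*s + 1))
  Re(s) > -1

f breaks at 1/2, 1, 2 into 4 integrals to sum
on [0, 1/2): add ∫ t·t^(s-1) dt
∫ log(t)/t·t^(s-1) over [1/2, 1)
the [1, 2) slice contributes ∫ 3·t^(s-1) dt
the [2, 3) slice contributes ∫ 2·t^(s-1) dt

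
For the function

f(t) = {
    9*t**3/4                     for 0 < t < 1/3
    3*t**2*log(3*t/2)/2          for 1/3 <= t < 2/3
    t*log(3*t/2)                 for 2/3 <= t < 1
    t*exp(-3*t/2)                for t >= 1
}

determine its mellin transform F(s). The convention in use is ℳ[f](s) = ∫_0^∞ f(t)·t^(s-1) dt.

(8*2**s*(s + 1)**2*(s + 3)*(2*s + (s + 1)**2 + 3)*uppergamma(s + 1, 3/2) - 8*2**s*(s + 1)**2*(s + 3) + 8*2**s*(s + 3)*(2*s + (s + 1)**2 + 3) + 3**s*(s + 1)*(s + 3)*(-12*log(2) + 12*log(3))*(2*s + (s + 1)**2 + 3) - 12*3**s*(s + 3)*(2*s + (s + 1)**2 + 3) + (s + 1)**3*(s + 3)*log(4) + (s + 1)**2*(s + 3)*log(4) + 2*(s + 1)**2*(s + 3) + (s + 1)**2*(2*s + (s + 1)**2 + 3))/(12*3**s*(s + 1)**2*(s + 3)*(2*s + (s + 1)**2 + 3))
  Re(s) > -3

undo the shared t-power: 9*t**2/4 on [0, 1/3); 3*t*log(3*t/2)/2 on [1/3, 2/3); log(3*t/2) on [2/3, 1); …
peel off the common scale on t: t**2 on [0, 1/2); t*log(t) on [1/2, 1); log(t) on [1, 3/2); …
the 4 pieces separated at 1/3, 2/3, 1 each add one integral
segment [0, 1/3) carries 9*t**3/4; integrate it
on [1/3, 2/3): add ∫ 3*t**2*log(3*t/2)/2·t^(s-1) dt
between 2/3 and 1 the integrand is t*log(3*t/2)·t^(s-1)
segment [1, ∞) carries t*exp(-3*t/2); integrate it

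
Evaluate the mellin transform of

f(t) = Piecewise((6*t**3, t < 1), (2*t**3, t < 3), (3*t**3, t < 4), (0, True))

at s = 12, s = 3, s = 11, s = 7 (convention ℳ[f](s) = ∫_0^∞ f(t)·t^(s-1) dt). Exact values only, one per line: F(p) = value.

F(12) = 3206876569/15
F(3) = 11563/6
F(11) = 800523403/14
F(7) = 3086683/10

slice at 1, 3, transform all 3 pieces, and sum them
for t in [0, 1): the term is ∫ 6*t**3·t^(s-1)
piece [1, 3): integrate 2*t**3 against the kernel
segment [3, 4) carries 3*t**3; integrate it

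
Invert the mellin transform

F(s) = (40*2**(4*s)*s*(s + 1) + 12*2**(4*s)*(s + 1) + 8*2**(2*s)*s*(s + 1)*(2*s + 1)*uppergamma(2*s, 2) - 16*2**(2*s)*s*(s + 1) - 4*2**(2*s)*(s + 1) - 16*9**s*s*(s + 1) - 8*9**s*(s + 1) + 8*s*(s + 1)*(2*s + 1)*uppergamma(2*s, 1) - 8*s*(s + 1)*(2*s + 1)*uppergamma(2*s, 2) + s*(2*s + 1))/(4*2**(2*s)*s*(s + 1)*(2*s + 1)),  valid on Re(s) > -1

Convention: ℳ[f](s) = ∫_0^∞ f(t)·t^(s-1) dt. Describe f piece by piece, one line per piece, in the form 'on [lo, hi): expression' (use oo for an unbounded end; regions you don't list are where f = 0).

on [0, 1/4): t
on [1/4, 1): exp(-2*sqrt(t))
on [1, 9/4): sqrt(t) + 1
on [9/4, 4): sqrt(t) + 3
on [4, oo): exp(-sqrt(t))

remove the power substitution first: t**2 on [0, 1/2); exp(-2*t) on [1/2, 1); t + 1 on [1, 3/2); …
integrate the 5 segments split at 1/4, 1, 9/4, 4, then add the results
between 0 and 1/4 the integrand is t·t^(s-1)
over [1/4, 1), the kernel integral of exp(-2*sqrt(t)) enters the sum
for t in [1, 9/4): the term is ∫ (sqrt(t) + 1)·t^(s-1)
[9/4, 4) adds the kernel integral of (sqrt(t) + 3)
over [4, ∞), the kernel integral of exp(-sqrt(t)) enters the sum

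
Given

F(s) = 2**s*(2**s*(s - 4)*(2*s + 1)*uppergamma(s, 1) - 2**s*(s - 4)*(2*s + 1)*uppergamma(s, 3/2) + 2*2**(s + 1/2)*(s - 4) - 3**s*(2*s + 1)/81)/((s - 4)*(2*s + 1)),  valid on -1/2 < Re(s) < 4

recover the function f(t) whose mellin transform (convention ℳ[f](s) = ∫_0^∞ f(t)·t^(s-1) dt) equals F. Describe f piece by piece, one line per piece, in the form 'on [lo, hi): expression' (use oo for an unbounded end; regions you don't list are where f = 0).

the common scale on t comes off first: sqrt(t) on [0, 2); exp(-t/2) on [2, 3); t**(-4) on [3, ∞)
cuts at 4, 6: linearity sums the 3 kernel integrals
∫ over [0, 4) of sqrt(2)*sqrt(t)/2·t^(s-1) joins the sum
piece [4, 6): integrate exp(-t/4) against the kernel
for t in [6, ∞): the term is ∫ 16/t**4·t^(s-1)

on [0, 4): sqrt(2)*sqrt(t)/2
on [4, 6): exp(-t/4)
on [6, oo): 16/t**4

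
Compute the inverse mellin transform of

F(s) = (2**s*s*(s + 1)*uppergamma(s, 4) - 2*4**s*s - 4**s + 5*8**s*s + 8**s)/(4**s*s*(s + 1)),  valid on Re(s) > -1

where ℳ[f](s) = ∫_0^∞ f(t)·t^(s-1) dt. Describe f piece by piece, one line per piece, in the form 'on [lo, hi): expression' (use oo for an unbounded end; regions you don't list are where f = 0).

the 3 pieces separated at 1, 2 each add one integral
[0, 1) adds the kernel integral of t
the [1, 2) slice contributes ∫ (2*t + 1)·t^(s-1) dt
on [2, ∞): add ∫ exp(-2*t)·t^(s-1) dt

on [0, 1): t
on [1, 2): 2*t + 1
on [2, oo): exp(-2*t)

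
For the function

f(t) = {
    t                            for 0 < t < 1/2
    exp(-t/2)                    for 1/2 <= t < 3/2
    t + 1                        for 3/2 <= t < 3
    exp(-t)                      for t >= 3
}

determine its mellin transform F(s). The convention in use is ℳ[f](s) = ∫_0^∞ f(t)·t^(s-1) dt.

breakpoints 1/2, 3/2, 3: one integral from each of the 4 segments
for t in [0, 1/2): the term is ∫ t·t^(s-1)
on [1/2, 3/2): add ∫ exp(-t/2)·t^(s-1) dt
[3/2, 3) adds the kernel integral of (t + 1)
segment [3, ∞) carries exp(-t); integrate it

(2*2**s*s*(s + 1)*uppergamma(s, 3) - 5*3**s*s - 2*3**s + 2*4**s*s*(s + 1)*uppergamma(s, 1/4) - 2*4**s*s*(s + 1)*uppergamma(s, 3/4) + 8*6**s*s + 2*6**s + s)/(2*2**s*s*(s + 1))
  Re(s) > -1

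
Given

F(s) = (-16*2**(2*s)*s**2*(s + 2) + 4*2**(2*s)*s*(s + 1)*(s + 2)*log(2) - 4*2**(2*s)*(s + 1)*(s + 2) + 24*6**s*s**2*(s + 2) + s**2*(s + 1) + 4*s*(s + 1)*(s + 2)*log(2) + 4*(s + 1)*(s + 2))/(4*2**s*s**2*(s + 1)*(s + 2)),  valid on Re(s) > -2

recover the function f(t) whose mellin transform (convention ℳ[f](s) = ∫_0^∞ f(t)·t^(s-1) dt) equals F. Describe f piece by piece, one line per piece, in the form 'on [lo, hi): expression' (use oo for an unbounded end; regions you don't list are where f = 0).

slice at 1/2, 2, transform all 3 pieces, and sum them
∫ over [0, 1/2) of t**2·t^(s-1) joins the sum
∫ log(t)·t^(s-1) over [1/2, 2)
the [2, 3) slice contributes ∫ 2*t·t^(s-1) dt

on [0, 1/2): t**2
on [1/2, 2): log(t)
on [2, 3): 2*t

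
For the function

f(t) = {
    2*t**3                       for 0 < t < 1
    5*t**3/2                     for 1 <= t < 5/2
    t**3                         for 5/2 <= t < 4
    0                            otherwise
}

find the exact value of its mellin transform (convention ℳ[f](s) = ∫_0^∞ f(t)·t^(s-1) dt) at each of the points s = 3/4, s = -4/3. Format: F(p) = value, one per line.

F(3/4) = -2/15 + 25*2**(1/4)*5**(3/4)/8 + 512*sqrt(2)/15
F(-4/3) = -3/10 + 9*2**(1/3)*5**(2/3)/8 + 24*2**(1/3)/5

summing 3 kernel integrals split by 1, 5/2 yields ℳ[f](s)
over [0, 1), the kernel integral of 2*t**3 enters the sum
segment [1, 5/2) carries 5*t**3/2; integrate it
for t in [5/2, 4): the term is ∫ t**3·t^(s-1)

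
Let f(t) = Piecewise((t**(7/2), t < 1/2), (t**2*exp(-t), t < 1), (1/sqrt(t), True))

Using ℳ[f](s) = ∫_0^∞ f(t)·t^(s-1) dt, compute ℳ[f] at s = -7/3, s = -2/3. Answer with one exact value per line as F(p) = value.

F(-7/3) = -uppergamma(-1/3, 1) + 6/17 + 3*2**(5/6)/14 + uppergamma(-1/3, 1/2)
F(-2/3) = -uppergamma(4/3, 1) + 3*2**(1/6)/68 + uppergamma(4/3, 1/2) + 6/7

strip the shared t-power: t**(5/2) on [0, 1/2); t*exp(-t) on [1/2, 1); t**(-3/2) on [1, ∞)
invert the shared t-power to get t**(3/2) on [0, 1/2); exp(-t) on [1/2, 1); t**(-5/2) on [1, ∞)
breakpoints 1/2, 1: one integral from each of the 3 segments
on [0, 1/2): add ∫ t**(7/2)·t^(s-1) dt
segment [1/2, 1) carries t**2*exp(-t); integrate it
segment 1 to ∞ holds 1/sqrt(t); add its integral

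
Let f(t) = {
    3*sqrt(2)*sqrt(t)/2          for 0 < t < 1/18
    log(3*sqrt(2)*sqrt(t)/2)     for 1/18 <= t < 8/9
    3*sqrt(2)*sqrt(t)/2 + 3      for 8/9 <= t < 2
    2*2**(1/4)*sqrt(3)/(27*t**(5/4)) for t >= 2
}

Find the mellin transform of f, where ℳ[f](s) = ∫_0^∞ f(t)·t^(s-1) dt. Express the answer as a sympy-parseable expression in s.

2**s*(-1080*2**(4*s)*s**2*(4*s - 5) + 108*2**(4*s)*s*(2*s + 1)*(4*s - 5)*log(2) - 324*2**(4*s)*s*(4*s - 5) - 54*2**(4*s)*(2*s + 1)*(4*s - 5) - 16*sqrt(3)*6**(2*s)*s**2*(2*s + 1) + 1296*6**(2*s)*s**2*(4*s - 5) + 324*6**(2*s)*s*(4*s - 5) + 108*s**2*(4*s - 5) + 108*s*(2*s + 1)*(4*s - 5)*log(2) + (4*s - 5)*(108*s + 54))/(108*6**(2*s)*s**2*(2*s + 1)*(4*s - 5))
  -1/2 < Re(s) < 5/4

the common scale on t comes off first: 3*sqrt(t) on [0, 1/36); log(3*sqrt(t)) on [1/36, 4/9); 3*sqrt(t) + 3 on [4/9, 1); …
peel off the power substitution: 3*t on [0, 1/6); log(3*t) on [1/6, 2/3); 3*t + 3 on [2/3, 1); …
back out the common scale on t: t on [0, 1/2); log(t) on [1/2, 2); t + 3 on [2, 3); …
summing 4 kernel integrals split by 1/18, 8/9, 2 yields ℳ[f](s)
on [0, 1/18) integrate f = 3*sqrt(2)*sqrt(t)/2 against the kernel
segment [1/18, 8/9) carries log(3*sqrt(2)*sqrt(t)/2); integrate it
[8/9, 2) adds the kernel integral of (3*sqrt(2)*sqrt(t)/2 + 3)
the [2, ∞) slice contributes ∫ 2*2**(1/4)*sqrt(3)/(27*t**(5/4))·t^(s-1) dt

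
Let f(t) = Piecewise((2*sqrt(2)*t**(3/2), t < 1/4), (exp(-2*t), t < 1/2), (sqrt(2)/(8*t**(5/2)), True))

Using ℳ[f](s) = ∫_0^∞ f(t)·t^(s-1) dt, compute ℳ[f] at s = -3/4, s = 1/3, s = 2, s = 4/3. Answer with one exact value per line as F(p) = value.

strip the common scale on t: t**(3/2) on [0, 1/2); exp(-t) on [1/2, 1); t**(-5/2) on [1, ∞)
f breaks at 1/4, 1/2 into 3 integrals to sum
over [0, 1/4), the kernel integral of 2*sqrt(2)*t**(3/2) enters the sum
the [1/4, 1/2) slice contributes ∫ exp(-2*t)·t^(s-1) dt
segment [1/2, ∞) carries sqrt(2)/(8*t**(5/2)); integrate it

F(-3/4) = -2**(3/4)*uppergamma(-3/4, 1) + 4*2**(3/4)/13 + 2**(3/4)*uppergamma(-3/4, 1/2) + 4/3
F(1/3) = -2**(2/3)*uppergamma(1/3, 1)/2 + 3*2**(5/6)/44 + 3*2**(2/3)/13 + 2**(2/3)*uppergamma(1/3, 1/2)/2
F(2) = -exp(-1)/2 + sqrt(2)/224 + 3*exp(-1/2)/8 + 1/2
F(4/3) = -2**(2/3)*uppergamma(4/3, 1)/4 + 3*2**(5/6)/272 + 2**(2/3)*uppergamma(4/3, 1/2)/4 + 3*2**(2/3)/14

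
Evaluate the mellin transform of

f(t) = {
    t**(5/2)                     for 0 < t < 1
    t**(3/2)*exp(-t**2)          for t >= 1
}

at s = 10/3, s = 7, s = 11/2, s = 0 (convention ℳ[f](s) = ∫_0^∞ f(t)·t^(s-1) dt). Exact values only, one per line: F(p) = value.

back out the shared t-power: t**2 on [0, 1); t*exp(-t**2) on [1, ∞)
reversing the shared t-power: t on [0, 1); exp(-t**2) on [1, ∞)
the power substitution comes off first: sqrt(t) on [0, 1); exp(-t) on [1, ∞)
the 2 pieces separated at 1 each add one integral
∫ over [0, 1) of t**(5/2)·t^(s-1) joins the sum
the [1, ∞) slice contributes ∫ t**(3/2)*exp(-t**2)·t^(s-1) dt

F(10/3) = 6/35 + uppergamma(29/12, 1)/2
F(7) = 2/19 + uppergamma(17/4, 1)/2
F(11/2) = (E*(2 + 15*sqrt(pi)*erfc(1)) + 58)*exp(-1)/16
F(0) = uppergamma(3/4, 1)/2 + 2/5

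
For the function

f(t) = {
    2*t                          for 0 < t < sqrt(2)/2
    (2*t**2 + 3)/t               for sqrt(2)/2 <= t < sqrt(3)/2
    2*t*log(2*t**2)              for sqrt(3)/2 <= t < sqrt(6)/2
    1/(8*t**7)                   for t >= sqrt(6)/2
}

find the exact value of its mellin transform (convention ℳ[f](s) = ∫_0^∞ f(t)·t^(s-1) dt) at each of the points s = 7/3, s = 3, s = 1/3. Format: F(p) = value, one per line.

reversing the shared t-power: 2*t**2 on [0, sqrt(2)/2); 2*t**2 + 3 on [sqrt(2)/2, sqrt(3)/2); 2*t**2*log(2*t**2) on [sqrt(3)/2, sqrt(6)/2); …
peel off the power substitution: 2*t on [0, 1/2); 2*t + 3 on [1/2, 3/4); 2*t*log(2*t) on [3/4, 3/2); …
strip the common scale on t: t on [0, 1); t + 3 on [1, 3/2); t*log(t) on [3/2, 3); …
breakpoints sqrt(2)/2, sqrt(3)/2, sqrt(6)/2: one integral from each of the 4 segments
the [0, sqrt(2)/2) slice contributes ∫ 2*t·t^(s-1) dt
segment [sqrt(2)/2, sqrt(3)/2) carries (2*t**2 + 3)/t; integrate it
piece [sqrt(3)/2, sqrt(6)/2): integrate 2*t*log(2*t**2) against the kernel
segment sqrt(6)/2 to ∞ holds 1/(8*t**7); add its integral

F(7/3) = -9*2**(1/3)/8 - 419*18**(1/3)/1575 - 9*6**(2/3)*log(3)/80 + 9*6**(2/3)*log(2)/80 + 9*18**(1/3)*log(3)/20 + 297*6**(2/3)/400
F(3) = 143/576 + log(54**(9/32))
F(1/3) = -1213*18**(1/3)/1080 - 9*6**(2/3)/16 - 3*6**(2/3)*log(3)/8 + 3*6**(2/3)*log(2)/8 + 3*18**(1/3)*log(3)/4 + 9*2**(1/3)/2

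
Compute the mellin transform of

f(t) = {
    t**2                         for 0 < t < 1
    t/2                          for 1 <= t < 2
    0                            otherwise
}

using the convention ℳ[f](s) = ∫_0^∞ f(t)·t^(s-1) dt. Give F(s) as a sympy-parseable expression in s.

(2**(s + 1)*(s + 2) + s)/(2*(s + 1)*(s + 2))
  Re(s) > -2

invert the shared t-power to get t on [0, 1); 1/2 on [1, 2)
integrate the 2 segments split at 1, then add the results
for t in [0, 1): the term is ∫ t**2·t^(s-1)
on [1, 2): add ∫ t/2·t^(s-1) dt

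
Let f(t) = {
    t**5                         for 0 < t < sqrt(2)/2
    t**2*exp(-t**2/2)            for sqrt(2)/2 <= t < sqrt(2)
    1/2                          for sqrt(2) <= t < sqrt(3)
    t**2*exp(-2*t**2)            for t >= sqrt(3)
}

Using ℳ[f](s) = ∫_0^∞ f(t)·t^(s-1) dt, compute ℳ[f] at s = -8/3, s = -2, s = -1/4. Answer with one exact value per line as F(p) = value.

F(-8/3) = -2**(2/3)*uppergamma(-1/3, 1)/4 - 3**(2/3)/48 + 2**(1/3)*uppergamma(-1/3, 6)/2 + 3*2**(2/3)/64 + 3*2**(5/6)/28 + 2**(2/3)*uppergamma(-1/3, 1/4)/4
F(-2) = Ei(-1)/2 - Ei(-6)/2 + 1/24 + sqrt(2)/12 - Ei(-1/4)/2
F(-1/4) = -2*3**(7/8)/3 - 2**(7/8)*uppergamma(7/8, 1)/2 + 2**(1/8)*uppergamma(7/8, 6)/4 + 2**(5/8)/38 + 2**(7/8)*uppergamma(7/8, 1/4)/2 + 2**(7/8)

the power substitution comes off first: t**(5/2) on [0, 1/2); t*exp(-t/2) on [1/2, 2); 1/2 on [2, 3); …
strip the shared t-power: t**(3/2) on [0, 1/2); exp(-t/2) on [1/2, 2); 1/(2*t) on [2, 3); …
linearity at sqrt(2)/2, sqrt(2), sqrt(3) turns ℳ[f](s) into 4 summed integrals
∫ over [0, sqrt(2)/2) of t**5·t^(s-1) joins the sum
∫ over [sqrt(2)/2, sqrt(2)) of t**2*exp(-t**2/2)·t^(s-1) joins the sum
∫ 1/2·t^(s-1) over [sqrt(2), sqrt(3))
for t in [sqrt(3), ∞): the term is ∫ t**2*exp(-2*t**2)·t^(s-1)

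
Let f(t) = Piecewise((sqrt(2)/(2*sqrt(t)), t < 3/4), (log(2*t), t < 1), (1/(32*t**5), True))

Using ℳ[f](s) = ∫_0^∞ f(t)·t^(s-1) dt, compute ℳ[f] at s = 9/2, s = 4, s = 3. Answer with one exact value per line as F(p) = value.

invert the common scale on t to get 1/sqrt(t) on [0, 3/2); log(t) on [3/2, 2); t**(-5) on [2, ∞)
peel off the shared t-power: sqrt(t) on [0, 3/2); t*log(t) on [3/2, 2); t**(-4) on [2, ∞)
cuts at 3/4, 1: linearity sums the 3 kernel integrals
∫ sqrt(2)/(2*sqrt(t))·t^(s-1) over [0, 3/4)
the [3/4, 1) slice contributes ∫ log(2*t)·t^(s-1) dt
on [1, ∞) integrate f = 1/(32*t**5) against the kernel

F(9/2) = -9*sqrt(3)*log(3)/256 + 17/1296 + sqrt(3)/128 + 9*sqrt(3)*log(2)/256 + 81*sqrt(2)/2048 + 2*log(2)/9
F(4) = -81*log(3)/1024 - 47/4096 + 27*sqrt(6)/896 + 337*log(2)/1024
F(3) = -9*log(3)/64 - 7/144 + 9*sqrt(6)/160 + 91*log(2)/192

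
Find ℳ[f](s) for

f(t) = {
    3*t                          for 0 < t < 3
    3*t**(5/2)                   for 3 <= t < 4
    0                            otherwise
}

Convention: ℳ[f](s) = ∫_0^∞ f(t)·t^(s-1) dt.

3*(64*2**(2*s)*(s + 1) + 3*3**s*(2*s + 5) - 18*3**(s + 1/2)*(s + 1))/((s + 1)*(2*s + 5))
  Re(s) > -1

the 2 pieces separated at 3 each add one integral
for t in [0, 3): the term is ∫ 3*t·t^(s-1)
on [3, 4): add ∫ 3*t**(5/2)·t^(s-1) dt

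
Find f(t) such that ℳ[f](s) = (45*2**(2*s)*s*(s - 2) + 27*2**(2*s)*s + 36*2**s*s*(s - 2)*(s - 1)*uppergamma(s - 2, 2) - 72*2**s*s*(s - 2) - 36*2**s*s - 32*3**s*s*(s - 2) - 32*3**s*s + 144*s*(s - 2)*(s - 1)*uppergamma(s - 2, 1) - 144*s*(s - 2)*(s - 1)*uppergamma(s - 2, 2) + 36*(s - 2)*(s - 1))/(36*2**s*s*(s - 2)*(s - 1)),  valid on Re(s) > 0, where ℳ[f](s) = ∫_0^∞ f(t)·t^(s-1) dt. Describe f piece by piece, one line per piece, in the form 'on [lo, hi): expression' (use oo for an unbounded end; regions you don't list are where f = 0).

on [0, 1/2): 1
on [1/2, 1): exp(-2*t)/t**2
on [1, 3/2): (t + 1)/t**2
on [3/2, 2): (t + 3)/t**2
on [2, oo): exp(-t)/t**2

remove the power substitution first: 1 on [0, 1/4); exp(-2*sqrt(t))/t on [1/4, 1); (sqrt(t) + 1)/t on [1, 9/4); …
invert the shared t-power to get t on [0, 1/4); exp(-2*sqrt(t)) on [1/4, 1); sqrt(t) + 1 on [1, 9/4); …
the power substitution comes off first: t**2 on [0, 1/2); exp(-2*t) on [1/2, 1); t + 1 on [1, 3/2); …
summing 5 kernel integrals split by 1/2, 1, 3/2, 2 yields ℳ[f](s)
for t in [0, 1/2): the term is ∫ 1·t^(s-1)
∫ exp(-2*t)/t**2·t^(s-1) over [1/2, 1)
on [1, 3/2) integrate f = (t + 1)/t**2 against the kernel
∫ over [3/2, 2) of (t + 3)/t**2·t^(s-1) joins the sum
segment 2 to ∞ holds exp(-t)/t**2; add its integral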